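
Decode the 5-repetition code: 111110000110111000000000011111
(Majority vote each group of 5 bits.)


Groups: 11111, 00001, 10111, 00000, 00000, 11111
Majority votes: 101001

101001


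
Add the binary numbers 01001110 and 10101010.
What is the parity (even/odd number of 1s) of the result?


01001110 = 78
10101010 = 170
Sum = 248 = 11111000
1s count = 5

odd parity (5 ones in 11111000)


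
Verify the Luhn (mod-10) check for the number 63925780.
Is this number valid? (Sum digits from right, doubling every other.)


Luhn sum = 32
32 mod 10 = 2

Invalid (Luhn sum mod 10 = 2)


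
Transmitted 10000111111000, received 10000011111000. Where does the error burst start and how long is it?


XOR: 00000100000000

Burst at position 5, length 1


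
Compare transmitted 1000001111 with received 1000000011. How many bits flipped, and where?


XOR: 0000001100

2 error(s) at position(s): 6, 7


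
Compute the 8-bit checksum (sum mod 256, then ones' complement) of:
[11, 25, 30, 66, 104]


Sum = 236 mod 256 = 236
Complement = 19

19


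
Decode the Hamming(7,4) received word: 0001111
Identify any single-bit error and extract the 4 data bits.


Syndrome = 0: no error detected

Data: 0111 (no errors)


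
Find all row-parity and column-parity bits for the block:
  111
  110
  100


Row parities: 101
Column parities: 101

Row P: 101, Col P: 101, Corner: 0


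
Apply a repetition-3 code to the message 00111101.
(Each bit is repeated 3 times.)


Each bit -> 3 copies

000000111111111111000111


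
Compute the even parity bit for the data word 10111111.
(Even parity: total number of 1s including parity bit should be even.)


Number of 1s in data: 7
Parity bit: 1

1


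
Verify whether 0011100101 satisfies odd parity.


Number of 1s: 5

Yes, parity is correct (5 ones)


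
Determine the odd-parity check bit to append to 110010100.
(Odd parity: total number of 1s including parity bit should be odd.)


Number of 1s in data: 4
Parity bit: 1

1


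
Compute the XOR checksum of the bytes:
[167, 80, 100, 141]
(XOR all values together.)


XOR chain: 167 ^ 80 ^ 100 ^ 141 = 30

30


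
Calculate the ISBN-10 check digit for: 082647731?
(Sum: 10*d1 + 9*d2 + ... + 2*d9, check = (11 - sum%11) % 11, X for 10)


Weighted sum: 228
228 mod 11 = 8

Check digit: 3


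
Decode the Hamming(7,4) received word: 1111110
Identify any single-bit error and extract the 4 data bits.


Syndrome = 7: error at position 7

Data: 1111 (corrected bit 7)


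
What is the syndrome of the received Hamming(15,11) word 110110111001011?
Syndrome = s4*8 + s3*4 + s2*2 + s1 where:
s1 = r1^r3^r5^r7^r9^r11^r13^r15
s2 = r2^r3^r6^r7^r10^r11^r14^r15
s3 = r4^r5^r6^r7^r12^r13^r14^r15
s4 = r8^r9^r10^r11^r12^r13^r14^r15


s1=1, s2=0, s3=0, s4=1

Syndrome = 9 (error at position 9)


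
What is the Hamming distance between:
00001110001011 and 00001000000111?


XOR: 00000110001100
Count of 1s: 4

4


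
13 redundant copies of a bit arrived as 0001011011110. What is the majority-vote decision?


Ones: 7 out of 13
Threshold: 7

1 (7/13 voted 1)


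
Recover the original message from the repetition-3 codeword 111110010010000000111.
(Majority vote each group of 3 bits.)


Groups: 111, 110, 010, 010, 000, 000, 111
Majority votes: 1100001

1100001


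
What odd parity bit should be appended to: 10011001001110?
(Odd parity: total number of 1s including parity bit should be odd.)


Number of 1s in data: 7
Parity bit: 0

0


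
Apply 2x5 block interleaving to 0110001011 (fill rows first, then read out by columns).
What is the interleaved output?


Matrix:
  01100
  01011
Read columns: 0011100101

0011100101


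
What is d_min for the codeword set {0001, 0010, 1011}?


Comparing all pairs, minimum distance: 2
Can detect 1 errors, correct 0 errors

2


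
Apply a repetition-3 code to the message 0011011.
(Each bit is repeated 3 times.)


Each bit -> 3 copies

000000111111000111111


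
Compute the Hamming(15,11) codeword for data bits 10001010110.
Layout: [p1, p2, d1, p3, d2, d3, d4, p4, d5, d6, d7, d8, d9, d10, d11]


Parity bits: p1=0, p2=1, p3=0, p4=0

011000001010110


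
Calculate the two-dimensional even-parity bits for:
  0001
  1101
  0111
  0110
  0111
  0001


Row parities: 111011
Column parities: 1011

Row P: 111011, Col P: 1011, Corner: 1


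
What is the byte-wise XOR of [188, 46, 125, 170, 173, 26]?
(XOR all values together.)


XOR chain: 188 ^ 46 ^ 125 ^ 170 ^ 173 ^ 26 = 242

242


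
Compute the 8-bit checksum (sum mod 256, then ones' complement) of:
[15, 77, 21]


Sum = 113 mod 256 = 113
Complement = 142

142


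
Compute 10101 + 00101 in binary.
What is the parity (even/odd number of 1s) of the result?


10101 = 21
00101 = 5
Sum = 26 = 11010
1s count = 3

odd parity (3 ones in 11010)


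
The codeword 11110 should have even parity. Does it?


Number of 1s: 4

Yes, parity is correct (4 ones)


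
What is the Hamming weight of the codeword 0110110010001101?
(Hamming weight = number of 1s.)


Counting 1s in 0110110010001101

8


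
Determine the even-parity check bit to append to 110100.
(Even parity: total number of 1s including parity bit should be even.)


Number of 1s in data: 3
Parity bit: 1

1


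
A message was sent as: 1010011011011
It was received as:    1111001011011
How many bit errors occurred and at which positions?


XOR: 0101010000000

3 error(s) at position(s): 1, 3, 5


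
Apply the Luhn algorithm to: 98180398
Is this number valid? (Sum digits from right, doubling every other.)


Luhn sum = 47
47 mod 10 = 7

Invalid (Luhn sum mod 10 = 7)


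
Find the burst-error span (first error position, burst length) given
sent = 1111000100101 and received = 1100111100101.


XOR: 0011111000000

Burst at position 2, length 5


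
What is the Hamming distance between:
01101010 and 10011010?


XOR: 11110000
Count of 1s: 4

4


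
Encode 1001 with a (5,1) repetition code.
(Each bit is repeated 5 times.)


Each bit -> 5 copies

11111000000000011111


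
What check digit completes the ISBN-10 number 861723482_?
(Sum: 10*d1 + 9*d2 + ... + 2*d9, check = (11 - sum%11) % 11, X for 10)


Weighted sum: 262
262 mod 11 = 9

Check digit: 2


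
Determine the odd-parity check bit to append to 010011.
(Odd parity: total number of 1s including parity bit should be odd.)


Number of 1s in data: 3
Parity bit: 0

0


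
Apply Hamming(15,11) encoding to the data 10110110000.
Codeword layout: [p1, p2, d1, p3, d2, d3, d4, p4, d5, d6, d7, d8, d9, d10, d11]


Parity bits: p1=1, p2=1, p3=0, p4=0

111001100110000


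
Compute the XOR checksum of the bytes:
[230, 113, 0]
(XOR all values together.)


XOR chain: 230 ^ 113 ^ 0 = 151

151


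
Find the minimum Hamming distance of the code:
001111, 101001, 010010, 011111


Comparing all pairs, minimum distance: 1
Can detect 0 errors, correct 0 errors

1


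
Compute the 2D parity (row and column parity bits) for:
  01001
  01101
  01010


Row parities: 010
Column parities: 01110

Row P: 010, Col P: 01110, Corner: 1


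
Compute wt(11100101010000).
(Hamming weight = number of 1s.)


Counting 1s in 11100101010000

6


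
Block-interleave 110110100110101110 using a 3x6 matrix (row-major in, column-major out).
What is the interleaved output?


Matrix:
  110110
  100110
  101110
Read columns: 111100001111111000

111100001111111000


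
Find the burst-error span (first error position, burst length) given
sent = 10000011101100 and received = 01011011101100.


XOR: 11011000000000

Burst at position 0, length 5


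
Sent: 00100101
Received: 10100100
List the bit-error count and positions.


XOR: 10000001

2 error(s) at position(s): 0, 7


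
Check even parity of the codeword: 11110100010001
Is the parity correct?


Number of 1s: 7

No, parity error (7 ones)


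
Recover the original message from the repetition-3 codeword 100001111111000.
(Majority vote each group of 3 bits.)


Groups: 100, 001, 111, 111, 000
Majority votes: 00110

00110


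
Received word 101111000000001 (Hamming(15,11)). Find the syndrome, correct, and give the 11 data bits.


Syndrome = 10: error at position 10

Data: 11100100001 (corrected bit 10)


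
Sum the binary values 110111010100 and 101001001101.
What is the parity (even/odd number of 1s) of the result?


110111010100 = 3540
101001001101 = 2637
Sum = 6177 = 1100000100001
1s count = 4

even parity (4 ones in 1100000100001)


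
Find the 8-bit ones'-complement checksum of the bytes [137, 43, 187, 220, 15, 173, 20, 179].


Sum = 974 mod 256 = 206
Complement = 49

49


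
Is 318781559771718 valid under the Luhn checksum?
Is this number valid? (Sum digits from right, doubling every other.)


Luhn sum = 74
74 mod 10 = 4

Invalid (Luhn sum mod 10 = 4)


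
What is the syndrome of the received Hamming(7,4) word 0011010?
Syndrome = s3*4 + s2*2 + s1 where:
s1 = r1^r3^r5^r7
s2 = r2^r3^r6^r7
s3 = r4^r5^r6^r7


s1=1, s2=0, s3=0

Syndrome = 1 (error at position 1)


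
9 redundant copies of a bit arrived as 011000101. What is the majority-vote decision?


Ones: 4 out of 9
Threshold: 5

0 (4/9 voted 1)


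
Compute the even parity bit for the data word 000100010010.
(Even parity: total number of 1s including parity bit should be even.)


Number of 1s in data: 3
Parity bit: 1

1


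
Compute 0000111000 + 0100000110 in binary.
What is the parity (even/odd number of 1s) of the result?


0000111000 = 56
0100000110 = 262
Sum = 318 = 100111110
1s count = 6

even parity (6 ones in 100111110)


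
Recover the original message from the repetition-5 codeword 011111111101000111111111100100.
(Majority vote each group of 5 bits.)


Groups: 01111, 11111, 01000, 11111, 11111, 00100
Majority votes: 110110

110110


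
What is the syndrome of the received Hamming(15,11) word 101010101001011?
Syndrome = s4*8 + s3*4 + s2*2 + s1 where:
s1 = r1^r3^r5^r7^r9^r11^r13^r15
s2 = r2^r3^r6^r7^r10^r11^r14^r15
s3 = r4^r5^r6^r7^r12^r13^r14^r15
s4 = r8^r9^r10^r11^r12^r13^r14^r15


s1=0, s2=0, s3=1, s4=0

Syndrome = 4 (error at position 4)


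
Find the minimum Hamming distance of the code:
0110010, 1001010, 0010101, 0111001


Comparing all pairs, minimum distance: 3
Can detect 2 errors, correct 1 errors

3


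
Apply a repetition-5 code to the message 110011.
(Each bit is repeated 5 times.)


Each bit -> 5 copies

111111111100000000001111111111


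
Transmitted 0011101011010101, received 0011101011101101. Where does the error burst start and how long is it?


XOR: 0000000000111000

Burst at position 10, length 3


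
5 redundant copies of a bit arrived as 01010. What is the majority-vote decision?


Ones: 2 out of 5
Threshold: 3

0 (2/5 voted 1)


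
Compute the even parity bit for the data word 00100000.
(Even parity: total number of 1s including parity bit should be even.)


Number of 1s in data: 1
Parity bit: 1

1


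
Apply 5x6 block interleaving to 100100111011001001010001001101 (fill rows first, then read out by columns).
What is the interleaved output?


Matrix:
  100100
  111011
  001001
  010001
  001101
Read columns: 110000101001101100010100001111

110000101001101100010100001111


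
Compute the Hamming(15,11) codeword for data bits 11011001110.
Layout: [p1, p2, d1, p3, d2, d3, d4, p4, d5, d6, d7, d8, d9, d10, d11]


Parity bits: p1=1, p2=1, p3=1, p4=0

111110101001110


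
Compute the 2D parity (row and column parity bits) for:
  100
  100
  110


Row parities: 110
Column parities: 110

Row P: 110, Col P: 110, Corner: 0


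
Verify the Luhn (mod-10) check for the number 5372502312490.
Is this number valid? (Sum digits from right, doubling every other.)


Luhn sum = 53
53 mod 10 = 3

Invalid (Luhn sum mod 10 = 3)


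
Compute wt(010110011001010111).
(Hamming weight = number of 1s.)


Counting 1s in 010110011001010111

10


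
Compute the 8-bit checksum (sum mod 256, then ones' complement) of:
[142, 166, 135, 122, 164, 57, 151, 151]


Sum = 1088 mod 256 = 64
Complement = 191

191


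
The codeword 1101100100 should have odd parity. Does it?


Number of 1s: 5

Yes, parity is correct (5 ones)


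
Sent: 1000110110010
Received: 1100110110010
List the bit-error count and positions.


XOR: 0100000000000

1 error(s) at position(s): 1


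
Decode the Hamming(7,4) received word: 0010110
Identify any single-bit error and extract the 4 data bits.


Syndrome = 0: no error detected

Data: 1110 (no errors)


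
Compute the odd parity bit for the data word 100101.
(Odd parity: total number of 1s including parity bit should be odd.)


Number of 1s in data: 3
Parity bit: 0

0


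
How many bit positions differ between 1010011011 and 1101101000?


XOR: 0111110011
Count of 1s: 7

7


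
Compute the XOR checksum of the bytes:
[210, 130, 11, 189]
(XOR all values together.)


XOR chain: 210 ^ 130 ^ 11 ^ 189 = 230

230


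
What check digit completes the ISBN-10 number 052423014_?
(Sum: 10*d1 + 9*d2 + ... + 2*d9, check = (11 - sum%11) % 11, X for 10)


Weighted sum: 127
127 mod 11 = 6

Check digit: 5


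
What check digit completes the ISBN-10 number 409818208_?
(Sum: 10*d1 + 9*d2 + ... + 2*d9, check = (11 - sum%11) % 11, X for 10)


Weighted sum: 238
238 mod 11 = 7

Check digit: 4


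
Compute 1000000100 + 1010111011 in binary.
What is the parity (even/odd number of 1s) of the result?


1000000100 = 516
1010111011 = 699
Sum = 1215 = 10010111111
1s count = 8

even parity (8 ones in 10010111111)


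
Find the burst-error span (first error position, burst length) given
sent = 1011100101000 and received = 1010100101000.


XOR: 0001000000000

Burst at position 3, length 1


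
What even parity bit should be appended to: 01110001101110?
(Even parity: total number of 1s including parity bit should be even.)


Number of 1s in data: 8
Parity bit: 0

0


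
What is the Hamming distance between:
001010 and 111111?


XOR: 110101
Count of 1s: 4

4


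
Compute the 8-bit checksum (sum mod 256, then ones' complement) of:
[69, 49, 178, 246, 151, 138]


Sum = 831 mod 256 = 63
Complement = 192

192


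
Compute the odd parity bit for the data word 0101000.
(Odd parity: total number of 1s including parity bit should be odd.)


Number of 1s in data: 2
Parity bit: 1

1


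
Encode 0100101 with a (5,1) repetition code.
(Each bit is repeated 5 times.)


Each bit -> 5 copies

00000111110000000000111110000011111


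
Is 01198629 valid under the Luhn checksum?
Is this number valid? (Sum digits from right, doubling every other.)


Luhn sum = 38
38 mod 10 = 8

Invalid (Luhn sum mod 10 = 8)


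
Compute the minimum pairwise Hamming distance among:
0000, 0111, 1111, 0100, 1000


Comparing all pairs, minimum distance: 1
Can detect 0 errors, correct 0 errors

1


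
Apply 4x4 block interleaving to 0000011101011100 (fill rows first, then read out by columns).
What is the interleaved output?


Matrix:
  0000
  0111
  0101
  1100
Read columns: 0001011101000110

0001011101000110


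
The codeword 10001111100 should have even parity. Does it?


Number of 1s: 6

Yes, parity is correct (6 ones)


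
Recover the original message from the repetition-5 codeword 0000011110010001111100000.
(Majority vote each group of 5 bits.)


Groups: 00000, 11110, 01000, 11111, 00000
Majority votes: 01010

01010


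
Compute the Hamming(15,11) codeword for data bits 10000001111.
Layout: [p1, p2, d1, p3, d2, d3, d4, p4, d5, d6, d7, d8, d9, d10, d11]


Parity bits: p1=1, p2=1, p3=0, p4=0

111000000001111


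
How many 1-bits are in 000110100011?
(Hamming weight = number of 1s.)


Counting 1s in 000110100011

5


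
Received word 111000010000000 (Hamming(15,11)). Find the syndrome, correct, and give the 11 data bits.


Syndrome = 8: error at position 8

Data: 10000000000 (corrected bit 8)


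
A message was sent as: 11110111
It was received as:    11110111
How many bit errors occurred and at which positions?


XOR: 00000000

0 errors (received matches sent)


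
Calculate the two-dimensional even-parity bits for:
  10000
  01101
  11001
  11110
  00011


Row parities: 11100
Column parities: 11001

Row P: 11100, Col P: 11001, Corner: 1


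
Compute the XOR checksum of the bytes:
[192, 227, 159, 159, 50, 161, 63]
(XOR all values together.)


XOR chain: 192 ^ 227 ^ 159 ^ 159 ^ 50 ^ 161 ^ 63 = 143

143


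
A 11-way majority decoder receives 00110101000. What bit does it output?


Ones: 4 out of 11
Threshold: 6

0 (4/11 voted 1)


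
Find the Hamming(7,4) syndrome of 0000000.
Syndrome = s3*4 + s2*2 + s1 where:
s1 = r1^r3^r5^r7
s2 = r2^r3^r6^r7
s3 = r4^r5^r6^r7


s1=0, s2=0, s3=0

Syndrome = 0 (no error)


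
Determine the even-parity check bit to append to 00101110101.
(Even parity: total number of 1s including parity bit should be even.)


Number of 1s in data: 6
Parity bit: 0

0


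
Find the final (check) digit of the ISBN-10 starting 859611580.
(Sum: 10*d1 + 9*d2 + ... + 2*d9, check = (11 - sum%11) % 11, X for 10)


Weighted sum: 294
294 mod 11 = 8

Check digit: 3


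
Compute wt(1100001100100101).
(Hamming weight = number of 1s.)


Counting 1s in 1100001100100101

7


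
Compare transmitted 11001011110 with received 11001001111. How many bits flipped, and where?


XOR: 00000010001

2 error(s) at position(s): 6, 10


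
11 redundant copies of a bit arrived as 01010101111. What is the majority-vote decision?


Ones: 7 out of 11
Threshold: 6

1 (7/11 voted 1)


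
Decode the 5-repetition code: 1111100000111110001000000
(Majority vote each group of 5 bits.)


Groups: 11111, 00000, 11111, 00010, 00000
Majority votes: 10100

10100


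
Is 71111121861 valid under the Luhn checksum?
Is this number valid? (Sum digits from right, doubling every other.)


Luhn sum = 31
31 mod 10 = 1

Invalid (Luhn sum mod 10 = 1)


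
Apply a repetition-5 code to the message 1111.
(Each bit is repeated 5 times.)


Each bit -> 5 copies

11111111111111111111


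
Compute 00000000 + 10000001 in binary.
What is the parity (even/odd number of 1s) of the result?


00000000 = 0
10000001 = 129
Sum = 129 = 10000001
1s count = 2

even parity (2 ones in 10000001)


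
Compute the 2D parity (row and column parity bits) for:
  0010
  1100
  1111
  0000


Row parities: 1000
Column parities: 0001

Row P: 1000, Col P: 0001, Corner: 1


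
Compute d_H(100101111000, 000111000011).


XOR: 100010111011
Count of 1s: 7

7


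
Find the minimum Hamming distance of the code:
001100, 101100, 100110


Comparing all pairs, minimum distance: 1
Can detect 0 errors, correct 0 errors

1


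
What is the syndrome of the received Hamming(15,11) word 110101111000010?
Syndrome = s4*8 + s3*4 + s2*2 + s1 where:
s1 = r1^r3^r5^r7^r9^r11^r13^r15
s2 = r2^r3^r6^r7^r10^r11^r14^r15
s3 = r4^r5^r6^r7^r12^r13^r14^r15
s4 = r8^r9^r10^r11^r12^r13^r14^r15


s1=1, s2=0, s3=0, s4=1

Syndrome = 9 (error at position 9)


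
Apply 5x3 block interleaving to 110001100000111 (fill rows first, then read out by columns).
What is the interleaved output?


Matrix:
  110
  001
  100
  000
  111
Read columns: 101011000101001

101011000101001


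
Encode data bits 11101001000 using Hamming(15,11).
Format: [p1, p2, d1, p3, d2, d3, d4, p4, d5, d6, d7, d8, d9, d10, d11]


Parity bits: p1=1, p2=0, p3=1, p4=0

101111001001000


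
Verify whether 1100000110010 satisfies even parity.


Number of 1s: 5

No, parity error (5 ones)


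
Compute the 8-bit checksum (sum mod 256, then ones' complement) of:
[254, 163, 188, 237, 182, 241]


Sum = 1265 mod 256 = 241
Complement = 14

14


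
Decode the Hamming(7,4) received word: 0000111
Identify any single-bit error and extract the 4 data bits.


Syndrome = 4: error at position 4

Data: 0111 (corrected bit 4)


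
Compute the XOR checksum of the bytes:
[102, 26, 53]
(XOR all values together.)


XOR chain: 102 ^ 26 ^ 53 = 73

73


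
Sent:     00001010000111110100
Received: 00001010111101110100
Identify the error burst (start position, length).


XOR: 00000000111010000000

Burst at position 8, length 5


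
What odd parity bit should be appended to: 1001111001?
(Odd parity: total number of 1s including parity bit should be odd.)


Number of 1s in data: 6
Parity bit: 1

1


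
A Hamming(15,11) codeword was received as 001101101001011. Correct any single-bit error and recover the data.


Syndrome = 2: error at position 2

Data: 10111001011 (corrected bit 2)


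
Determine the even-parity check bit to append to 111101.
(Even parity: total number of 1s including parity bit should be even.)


Number of 1s in data: 5
Parity bit: 1

1


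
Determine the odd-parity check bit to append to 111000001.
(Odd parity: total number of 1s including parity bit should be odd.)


Number of 1s in data: 4
Parity bit: 1

1


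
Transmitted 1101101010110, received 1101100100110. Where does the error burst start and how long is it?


XOR: 0000001110000

Burst at position 6, length 3


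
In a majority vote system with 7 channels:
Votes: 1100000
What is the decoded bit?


Ones: 2 out of 7
Threshold: 4

0 (2/7 voted 1)


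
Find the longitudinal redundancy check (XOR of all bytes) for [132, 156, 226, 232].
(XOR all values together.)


XOR chain: 132 ^ 156 ^ 226 ^ 232 = 18

18


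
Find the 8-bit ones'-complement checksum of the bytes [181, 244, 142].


Sum = 567 mod 256 = 55
Complement = 200

200


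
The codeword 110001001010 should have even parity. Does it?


Number of 1s: 5

No, parity error (5 ones)


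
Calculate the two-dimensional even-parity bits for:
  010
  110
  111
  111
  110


Row parities: 10110
Column parities: 010

Row P: 10110, Col P: 010, Corner: 1


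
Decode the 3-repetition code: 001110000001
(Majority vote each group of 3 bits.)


Groups: 001, 110, 000, 001
Majority votes: 0100

0100


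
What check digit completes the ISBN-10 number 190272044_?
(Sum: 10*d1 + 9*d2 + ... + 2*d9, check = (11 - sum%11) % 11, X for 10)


Weighted sum: 177
177 mod 11 = 1

Check digit: X


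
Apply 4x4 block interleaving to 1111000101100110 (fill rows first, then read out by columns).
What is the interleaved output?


Matrix:
  1111
  0001
  0110
  0110
Read columns: 1000101110111100

1000101110111100


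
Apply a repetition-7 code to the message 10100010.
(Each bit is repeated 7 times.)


Each bit -> 7 copies

11111110000000111111100000000000000000000011111110000000


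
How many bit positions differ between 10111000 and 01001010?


XOR: 11110010
Count of 1s: 5

5


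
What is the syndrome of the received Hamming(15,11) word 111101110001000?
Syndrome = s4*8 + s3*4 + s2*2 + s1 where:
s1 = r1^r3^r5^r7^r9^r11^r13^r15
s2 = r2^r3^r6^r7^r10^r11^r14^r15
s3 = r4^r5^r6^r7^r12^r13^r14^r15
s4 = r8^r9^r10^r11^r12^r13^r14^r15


s1=1, s2=0, s3=0, s4=0

Syndrome = 1 (error at position 1)


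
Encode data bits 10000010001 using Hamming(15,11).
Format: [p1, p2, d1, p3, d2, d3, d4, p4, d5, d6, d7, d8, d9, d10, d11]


Parity bits: p1=1, p2=1, p3=1, p4=0

111100000010001


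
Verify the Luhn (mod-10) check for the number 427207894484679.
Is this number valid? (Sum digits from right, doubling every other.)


Luhn sum = 89
89 mod 10 = 9

Invalid (Luhn sum mod 10 = 9)


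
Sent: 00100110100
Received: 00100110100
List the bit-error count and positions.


XOR: 00000000000

0 errors (received matches sent)


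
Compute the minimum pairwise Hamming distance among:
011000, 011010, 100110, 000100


Comparing all pairs, minimum distance: 1
Can detect 0 errors, correct 0 errors

1


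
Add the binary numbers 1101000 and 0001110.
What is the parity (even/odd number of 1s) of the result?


1101000 = 104
0001110 = 14
Sum = 118 = 1110110
1s count = 5

odd parity (5 ones in 1110110)


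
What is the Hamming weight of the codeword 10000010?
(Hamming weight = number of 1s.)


Counting 1s in 10000010

2


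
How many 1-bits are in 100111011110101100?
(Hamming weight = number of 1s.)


Counting 1s in 100111011110101100

11


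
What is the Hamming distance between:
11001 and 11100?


XOR: 00101
Count of 1s: 2

2


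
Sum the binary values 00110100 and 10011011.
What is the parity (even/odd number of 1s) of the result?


00110100 = 52
10011011 = 155
Sum = 207 = 11001111
1s count = 6

even parity (6 ones in 11001111)


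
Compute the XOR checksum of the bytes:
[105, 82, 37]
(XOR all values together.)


XOR chain: 105 ^ 82 ^ 37 = 30

30


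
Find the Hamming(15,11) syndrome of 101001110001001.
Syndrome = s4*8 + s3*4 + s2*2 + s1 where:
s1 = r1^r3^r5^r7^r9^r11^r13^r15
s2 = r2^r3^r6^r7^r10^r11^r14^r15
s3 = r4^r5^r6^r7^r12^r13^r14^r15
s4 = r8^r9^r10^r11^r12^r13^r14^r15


s1=0, s2=0, s3=0, s4=1

Syndrome = 8 (error at position 8)


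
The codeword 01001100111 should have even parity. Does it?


Number of 1s: 6

Yes, parity is correct (6 ones)


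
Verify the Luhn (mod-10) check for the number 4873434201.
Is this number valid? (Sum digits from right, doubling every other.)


Luhn sum = 46
46 mod 10 = 6

Invalid (Luhn sum mod 10 = 6)


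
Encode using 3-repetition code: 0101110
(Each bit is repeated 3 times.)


Each bit -> 3 copies

000111000111111111000


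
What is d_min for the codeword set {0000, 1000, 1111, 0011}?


Comparing all pairs, minimum distance: 1
Can detect 0 errors, correct 0 errors

1


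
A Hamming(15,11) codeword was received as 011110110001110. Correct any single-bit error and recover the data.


Syndrome = 0: no error detected

Data: 11010001110 (no errors)


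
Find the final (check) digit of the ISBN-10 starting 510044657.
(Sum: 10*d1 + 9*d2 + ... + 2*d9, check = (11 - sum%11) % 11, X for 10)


Weighted sum: 156
156 mod 11 = 2

Check digit: 9


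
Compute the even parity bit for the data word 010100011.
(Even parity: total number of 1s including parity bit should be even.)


Number of 1s in data: 4
Parity bit: 0

0


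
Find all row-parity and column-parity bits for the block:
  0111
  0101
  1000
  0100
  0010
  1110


Row parities: 101111
Column parities: 0010

Row P: 101111, Col P: 0010, Corner: 1


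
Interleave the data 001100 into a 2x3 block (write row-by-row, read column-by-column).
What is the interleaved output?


Matrix:
  001
  100
Read columns: 010010

010010


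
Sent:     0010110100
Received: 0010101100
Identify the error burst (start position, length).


XOR: 0000011000

Burst at position 5, length 2


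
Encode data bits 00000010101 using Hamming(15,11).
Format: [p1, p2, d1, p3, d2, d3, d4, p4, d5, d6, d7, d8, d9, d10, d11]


Parity bits: p1=1, p2=0, p3=0, p4=1

100000010010101


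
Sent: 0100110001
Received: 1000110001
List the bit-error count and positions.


XOR: 1100000000

2 error(s) at position(s): 0, 1


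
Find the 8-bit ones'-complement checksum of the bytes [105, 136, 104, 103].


Sum = 448 mod 256 = 192
Complement = 63

63


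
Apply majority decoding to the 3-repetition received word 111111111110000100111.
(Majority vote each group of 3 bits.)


Groups: 111, 111, 111, 110, 000, 100, 111
Majority votes: 1111001

1111001


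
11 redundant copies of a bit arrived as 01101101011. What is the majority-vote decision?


Ones: 7 out of 11
Threshold: 6

1 (7/11 voted 1)


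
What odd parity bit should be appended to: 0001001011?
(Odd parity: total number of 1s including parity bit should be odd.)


Number of 1s in data: 4
Parity bit: 1

1


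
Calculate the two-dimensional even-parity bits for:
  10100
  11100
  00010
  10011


Row parities: 0111
Column parities: 11001

Row P: 0111, Col P: 11001, Corner: 1


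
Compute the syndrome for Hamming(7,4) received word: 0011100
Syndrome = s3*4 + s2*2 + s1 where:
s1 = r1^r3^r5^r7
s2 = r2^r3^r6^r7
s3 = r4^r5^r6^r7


s1=0, s2=1, s3=0

Syndrome = 2 (error at position 2)


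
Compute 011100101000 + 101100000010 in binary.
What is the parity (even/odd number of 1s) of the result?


011100101000 = 1832
101100000010 = 2818
Sum = 4650 = 1001000101010
1s count = 5

odd parity (5 ones in 1001000101010)


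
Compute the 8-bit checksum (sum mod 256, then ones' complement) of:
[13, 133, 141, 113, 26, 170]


Sum = 596 mod 256 = 84
Complement = 171

171


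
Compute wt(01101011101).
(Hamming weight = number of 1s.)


Counting 1s in 01101011101

7


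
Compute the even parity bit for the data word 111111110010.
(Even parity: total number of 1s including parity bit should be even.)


Number of 1s in data: 9
Parity bit: 1

1


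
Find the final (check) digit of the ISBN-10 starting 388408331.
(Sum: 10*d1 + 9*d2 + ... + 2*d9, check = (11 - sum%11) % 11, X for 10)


Weighted sum: 257
257 mod 11 = 4

Check digit: 7


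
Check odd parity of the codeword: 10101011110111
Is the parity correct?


Number of 1s: 10

No, parity error (10 ones)


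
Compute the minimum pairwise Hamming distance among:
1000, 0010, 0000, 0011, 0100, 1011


Comparing all pairs, minimum distance: 1
Can detect 0 errors, correct 0 errors

1


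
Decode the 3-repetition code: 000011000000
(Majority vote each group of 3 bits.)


Groups: 000, 011, 000, 000
Majority votes: 0100

0100


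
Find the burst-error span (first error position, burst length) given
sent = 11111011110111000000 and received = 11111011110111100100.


XOR: 00000000000000100100

Burst at position 14, length 4


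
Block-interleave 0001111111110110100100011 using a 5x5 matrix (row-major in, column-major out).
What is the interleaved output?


Matrix:
  00011
  11111
  11011
  01001
  00011
Read columns: 0110001110010001110111111

0110001110010001110111111


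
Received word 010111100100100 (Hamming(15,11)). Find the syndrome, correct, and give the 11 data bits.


Syndrome = 5: error at position 5

Data: 00110100100 (corrected bit 5)


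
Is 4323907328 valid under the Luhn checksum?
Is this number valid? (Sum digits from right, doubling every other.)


Luhn sum = 47
47 mod 10 = 7

Invalid (Luhn sum mod 10 = 7)


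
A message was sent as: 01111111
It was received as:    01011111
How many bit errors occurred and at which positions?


XOR: 00100000

1 error(s) at position(s): 2


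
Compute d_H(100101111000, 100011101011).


XOR: 000110010011
Count of 1s: 5

5


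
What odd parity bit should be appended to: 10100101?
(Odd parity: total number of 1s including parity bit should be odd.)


Number of 1s in data: 4
Parity bit: 1

1


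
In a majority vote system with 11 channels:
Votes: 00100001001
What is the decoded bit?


Ones: 3 out of 11
Threshold: 6

0 (3/11 voted 1)


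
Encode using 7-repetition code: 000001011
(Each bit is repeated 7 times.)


Each bit -> 7 copies

000000000000000000000000000000000001111111000000011111111111111


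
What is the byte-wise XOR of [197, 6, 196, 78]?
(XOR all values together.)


XOR chain: 197 ^ 6 ^ 196 ^ 78 = 73

73


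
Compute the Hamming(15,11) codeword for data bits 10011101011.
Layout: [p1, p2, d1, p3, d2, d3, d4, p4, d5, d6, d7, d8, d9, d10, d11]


Parity bits: p1=0, p2=1, p3=0, p4=1

011000111101011


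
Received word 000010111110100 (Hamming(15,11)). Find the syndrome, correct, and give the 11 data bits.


Syndrome = 15: error at position 15

Data: 01011110101 (corrected bit 15)


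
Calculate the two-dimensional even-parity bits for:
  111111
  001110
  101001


Row parities: 011
Column parities: 011000

Row P: 011, Col P: 011000, Corner: 0


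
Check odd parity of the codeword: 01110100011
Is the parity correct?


Number of 1s: 6

No, parity error (6 ones)


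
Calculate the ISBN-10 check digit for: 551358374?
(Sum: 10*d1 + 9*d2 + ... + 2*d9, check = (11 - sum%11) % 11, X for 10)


Weighted sum: 235
235 mod 11 = 4

Check digit: 7


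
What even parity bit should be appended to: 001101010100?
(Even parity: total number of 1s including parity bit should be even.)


Number of 1s in data: 5
Parity bit: 1

1


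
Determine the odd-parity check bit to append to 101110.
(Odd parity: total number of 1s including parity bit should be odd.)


Number of 1s in data: 4
Parity bit: 1

1


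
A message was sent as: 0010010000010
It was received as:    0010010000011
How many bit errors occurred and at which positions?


XOR: 0000000000001

1 error(s) at position(s): 12


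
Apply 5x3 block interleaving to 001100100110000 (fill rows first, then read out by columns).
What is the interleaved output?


Matrix:
  001
  100
  100
  110
  000
Read columns: 011100001010000

011100001010000


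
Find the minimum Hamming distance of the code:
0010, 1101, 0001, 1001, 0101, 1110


Comparing all pairs, minimum distance: 1
Can detect 0 errors, correct 0 errors

1


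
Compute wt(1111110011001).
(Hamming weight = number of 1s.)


Counting 1s in 1111110011001

9


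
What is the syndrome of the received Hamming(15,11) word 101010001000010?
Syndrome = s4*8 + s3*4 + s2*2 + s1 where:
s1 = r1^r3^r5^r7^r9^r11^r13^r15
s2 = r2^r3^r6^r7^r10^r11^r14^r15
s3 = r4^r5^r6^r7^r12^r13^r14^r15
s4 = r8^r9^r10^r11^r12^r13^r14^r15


s1=0, s2=0, s3=0, s4=0

Syndrome = 0 (no error)


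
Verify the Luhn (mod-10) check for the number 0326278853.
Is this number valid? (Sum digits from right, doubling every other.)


Luhn sum = 43
43 mod 10 = 3

Invalid (Luhn sum mod 10 = 3)


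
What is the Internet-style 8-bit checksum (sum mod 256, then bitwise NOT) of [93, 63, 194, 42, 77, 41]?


Sum = 510 mod 256 = 254
Complement = 1

1


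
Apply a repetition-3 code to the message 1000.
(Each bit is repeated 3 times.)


Each bit -> 3 copies

111000000000


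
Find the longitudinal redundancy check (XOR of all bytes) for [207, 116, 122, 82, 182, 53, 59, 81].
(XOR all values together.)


XOR chain: 207 ^ 116 ^ 122 ^ 82 ^ 182 ^ 53 ^ 59 ^ 81 = 122

122


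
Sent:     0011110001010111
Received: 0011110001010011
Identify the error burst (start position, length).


XOR: 0000000000000100

Burst at position 13, length 1


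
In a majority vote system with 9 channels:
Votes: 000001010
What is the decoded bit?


Ones: 2 out of 9
Threshold: 5

0 (2/9 voted 1)


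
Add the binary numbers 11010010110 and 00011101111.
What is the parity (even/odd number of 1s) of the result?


11010010110 = 1686
00011101111 = 239
Sum = 1925 = 11110000101
1s count = 6

even parity (6 ones in 11110000101)


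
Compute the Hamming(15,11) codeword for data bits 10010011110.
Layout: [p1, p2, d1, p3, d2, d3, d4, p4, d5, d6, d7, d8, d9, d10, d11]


Parity bits: p1=0, p2=0, p3=0, p4=0

001000100011110


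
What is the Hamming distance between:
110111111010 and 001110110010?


XOR: 111001001000
Count of 1s: 5

5


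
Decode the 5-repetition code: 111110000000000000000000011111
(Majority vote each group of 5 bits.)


Groups: 11111, 00000, 00000, 00000, 00000, 11111
Majority votes: 100001

100001


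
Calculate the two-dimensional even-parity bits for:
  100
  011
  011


Row parities: 100
Column parities: 100

Row P: 100, Col P: 100, Corner: 1


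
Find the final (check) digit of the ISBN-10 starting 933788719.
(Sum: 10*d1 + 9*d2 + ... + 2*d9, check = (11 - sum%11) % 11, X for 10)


Weighted sum: 327
327 mod 11 = 8

Check digit: 3


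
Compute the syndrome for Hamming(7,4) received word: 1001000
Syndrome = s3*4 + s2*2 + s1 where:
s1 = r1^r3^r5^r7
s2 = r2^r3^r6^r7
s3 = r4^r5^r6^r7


s1=1, s2=0, s3=1

Syndrome = 5 (error at position 5)


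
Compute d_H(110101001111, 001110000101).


XOR: 111011001010
Count of 1s: 7

7


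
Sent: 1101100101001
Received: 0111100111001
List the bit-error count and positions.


XOR: 1010000010000

3 error(s) at position(s): 0, 2, 8


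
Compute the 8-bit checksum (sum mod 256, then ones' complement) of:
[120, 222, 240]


Sum = 582 mod 256 = 70
Complement = 185

185


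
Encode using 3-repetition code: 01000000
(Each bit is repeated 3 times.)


Each bit -> 3 copies

000111000000000000000000


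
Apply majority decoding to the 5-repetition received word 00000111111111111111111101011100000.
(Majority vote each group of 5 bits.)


Groups: 00000, 11111, 11111, 11111, 11110, 10111, 00000
Majority votes: 0111110

0111110


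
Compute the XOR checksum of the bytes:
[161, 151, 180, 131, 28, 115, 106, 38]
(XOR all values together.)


XOR chain: 161 ^ 151 ^ 180 ^ 131 ^ 28 ^ 115 ^ 106 ^ 38 = 34

34


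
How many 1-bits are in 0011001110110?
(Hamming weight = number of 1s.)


Counting 1s in 0011001110110

7


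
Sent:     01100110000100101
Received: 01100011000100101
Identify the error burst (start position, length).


XOR: 00000101000000000

Burst at position 5, length 3


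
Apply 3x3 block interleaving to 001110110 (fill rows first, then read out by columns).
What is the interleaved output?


Matrix:
  001
  110
  110
Read columns: 011011100

011011100


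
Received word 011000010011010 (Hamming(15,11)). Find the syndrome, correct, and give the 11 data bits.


Syndrome = 0: no error detected

Data: 10000011010 (no errors)


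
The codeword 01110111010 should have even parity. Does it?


Number of 1s: 7

No, parity error (7 ones)


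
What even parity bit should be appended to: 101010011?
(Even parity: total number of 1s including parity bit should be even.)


Number of 1s in data: 5
Parity bit: 1

1


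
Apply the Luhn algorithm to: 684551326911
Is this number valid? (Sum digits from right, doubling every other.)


Luhn sum = 49
49 mod 10 = 9

Invalid (Luhn sum mod 10 = 9)


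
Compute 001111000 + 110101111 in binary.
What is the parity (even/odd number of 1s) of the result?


001111000 = 120
110101111 = 431
Sum = 551 = 1000100111
1s count = 5

odd parity (5 ones in 1000100111)


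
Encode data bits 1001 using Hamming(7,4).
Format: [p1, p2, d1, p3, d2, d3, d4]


Parity bits: p1=0, p2=0, p3=1

0011001


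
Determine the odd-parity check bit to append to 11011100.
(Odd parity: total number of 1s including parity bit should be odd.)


Number of 1s in data: 5
Parity bit: 0

0


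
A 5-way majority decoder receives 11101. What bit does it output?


Ones: 4 out of 5
Threshold: 3

1 (4/5 voted 1)


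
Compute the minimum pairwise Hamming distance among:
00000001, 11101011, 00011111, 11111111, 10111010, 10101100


Comparing all pairs, minimum distance: 2
Can detect 1 errors, correct 0 errors

2


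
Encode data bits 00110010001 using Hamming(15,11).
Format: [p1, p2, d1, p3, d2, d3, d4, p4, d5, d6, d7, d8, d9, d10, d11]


Parity bits: p1=1, p2=0, p3=1, p4=0

100101100010001


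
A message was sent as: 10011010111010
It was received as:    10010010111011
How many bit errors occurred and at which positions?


XOR: 00001000000001

2 error(s) at position(s): 4, 13


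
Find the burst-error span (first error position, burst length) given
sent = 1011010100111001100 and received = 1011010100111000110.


XOR: 0000000000000001010

Burst at position 15, length 3


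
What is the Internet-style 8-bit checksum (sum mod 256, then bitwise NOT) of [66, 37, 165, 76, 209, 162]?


Sum = 715 mod 256 = 203
Complement = 52

52


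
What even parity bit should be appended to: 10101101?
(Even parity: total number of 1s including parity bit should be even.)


Number of 1s in data: 5
Parity bit: 1

1
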